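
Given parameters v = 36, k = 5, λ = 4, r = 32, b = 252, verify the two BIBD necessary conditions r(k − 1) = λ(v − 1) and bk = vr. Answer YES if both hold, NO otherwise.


Condition (i): r(k − 1) = 32·4 = 128; λ(v − 1) = 4·35 = 140. Match? NO.
Condition (ii): bk = 252·5 = 1260; vr = 36·32 = 1152. Match? NO.
Both conditions hold? NO.

NO


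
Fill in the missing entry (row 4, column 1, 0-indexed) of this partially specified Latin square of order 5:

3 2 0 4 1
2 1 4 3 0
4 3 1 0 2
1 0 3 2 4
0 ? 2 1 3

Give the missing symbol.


Row 4 contains symbols [0, 1, 2, 3] — missing [4].
Column 1 contains symbols [0, 1, 2, 3] — missing [4].
The missing symbol must appear in both missing sets; intersection = [4].
Therefore the hidden value is 4.

Missing value = 4.


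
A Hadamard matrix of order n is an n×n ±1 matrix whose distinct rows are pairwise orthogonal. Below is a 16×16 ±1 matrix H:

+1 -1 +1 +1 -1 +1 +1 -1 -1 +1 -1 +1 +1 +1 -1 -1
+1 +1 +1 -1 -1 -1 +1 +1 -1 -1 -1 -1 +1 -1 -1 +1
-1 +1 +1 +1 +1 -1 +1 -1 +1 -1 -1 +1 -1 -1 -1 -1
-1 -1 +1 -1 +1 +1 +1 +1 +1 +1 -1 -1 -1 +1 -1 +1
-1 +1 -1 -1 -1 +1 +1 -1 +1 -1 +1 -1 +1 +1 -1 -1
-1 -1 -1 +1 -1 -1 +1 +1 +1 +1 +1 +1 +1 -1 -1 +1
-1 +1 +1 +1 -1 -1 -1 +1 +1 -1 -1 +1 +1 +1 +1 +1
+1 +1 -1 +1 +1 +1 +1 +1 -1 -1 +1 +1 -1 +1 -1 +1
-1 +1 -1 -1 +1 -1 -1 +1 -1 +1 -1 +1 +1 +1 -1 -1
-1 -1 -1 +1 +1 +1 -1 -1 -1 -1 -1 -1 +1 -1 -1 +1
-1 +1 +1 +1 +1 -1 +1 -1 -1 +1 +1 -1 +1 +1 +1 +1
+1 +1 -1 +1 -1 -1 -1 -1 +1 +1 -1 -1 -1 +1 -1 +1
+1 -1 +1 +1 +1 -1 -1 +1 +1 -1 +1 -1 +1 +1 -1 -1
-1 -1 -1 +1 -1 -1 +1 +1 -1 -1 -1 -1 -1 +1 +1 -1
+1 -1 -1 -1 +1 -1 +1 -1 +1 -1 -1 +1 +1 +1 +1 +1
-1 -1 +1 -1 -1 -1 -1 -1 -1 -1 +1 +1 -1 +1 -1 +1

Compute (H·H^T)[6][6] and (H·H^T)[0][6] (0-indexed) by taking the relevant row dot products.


Row 0 of H: [1, -1, 1, 1, -1, 1, 1, -1, -1, 1, -1, 1, 1, 1, -1, -1].
Row 6 of H: [-1, 1, 1, 1, -1, -1, -1, 1, 1, -1, -1, 1, 1, 1, 1, 1].
(H·H^T)[6][6] = Σ_j H[6][j]·H[6][j] = (-1)² + (1)² + (1)² + (1)² + (-1)² + (-1)² + (-1)² + (1)² + (1)² + (-1)² + (-1)² + (1)² + (1)² + (1)² + (1)² + (1)² = 1 + 1 + 1 + 1 + 1 + 1 + 1 + 1 + 1 + 1 + 1 + 1 + 1 + 1 + 1 + 1 = 16.
(H·H^T)[0][6] = Σ_j H[0][j]·H[6][j] = (1)·(-1) + (-1)·(1) + (1)·(1) + (1)·(1) + (-1)·(-1) + (1)·(-1) + (1)·(-1) + (-1)·(1) + (-1)·(1) + (1)·(-1) + (-1)·(-1) + (1)·(1) + (1)·(1) + (1)·(1) + (-1)·(1) + (-1)·(1) = -1 + -1 + 1 + 1 + 1 + -1 + -1 + -1 + -1 + -1 + 1 + 1 + 1 + 1 + -1 + -1 = -2.
Rows 0 and 6 are not orthogonal (dot product = -2 ≠ 0), so H is not a Hadamard matrix.

(6,6) entry = 16; (0,6) entry = -2.


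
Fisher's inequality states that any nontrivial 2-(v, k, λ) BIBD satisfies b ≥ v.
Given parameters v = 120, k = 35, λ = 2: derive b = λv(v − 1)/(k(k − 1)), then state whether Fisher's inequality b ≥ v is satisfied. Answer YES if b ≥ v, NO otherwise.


b = λv(v − 1)/(k(k − 1)) = 2·120·119/(35·34) = 28560/1190 = 24.
Compare with v = 120: b < v, so Fisher's inequality fails.

NO


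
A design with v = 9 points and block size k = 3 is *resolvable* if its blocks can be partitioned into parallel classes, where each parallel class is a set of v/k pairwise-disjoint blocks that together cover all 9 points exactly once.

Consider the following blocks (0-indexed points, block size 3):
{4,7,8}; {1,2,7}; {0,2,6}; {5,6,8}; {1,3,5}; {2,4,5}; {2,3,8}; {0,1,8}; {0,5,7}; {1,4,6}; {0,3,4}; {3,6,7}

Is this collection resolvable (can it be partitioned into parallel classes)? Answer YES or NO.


v = 9, block size k = 3, number of blocks = 12.
For resolvability, blocks must partition into parallel classes of size v/k = 3.
Total blocks must therefore be a multiple of 3: 12 = 3·4 + 0 ⇒ divisible ✓.
Greedy packing gives 4 candidate class(es). Each should be a full parallel class (size 3, covers all 9 points).
  Class 1 (3 blocks): {4,7,8}; {0,2,6}; {1,3,5}. Points covered: [0, 1, 2, 3, 4, 5, 6, 7, 8].
  Class 2 (3 blocks): {1,2,7}; {5,6,8}; {0,3,4}. Points covered: [0, 1, 2, 3, 4, 5, 6, 7, 8].
  Class 3 (3 blocks): {2,4,5}; {0,1,8}; {3,6,7}. Points covered: [0, 1, 2, 3, 4, 5, 6, 7, 8].
  Class 4 (3 blocks): {2,3,8}; {0,5,7}; {1,4,6}. Points covered: [0, 1, 2, 3, 4, 5, 6, 7, 8].
All classes full (size 3)? YES. All classes cover every point? YES.
Resolvable? YES.

YES


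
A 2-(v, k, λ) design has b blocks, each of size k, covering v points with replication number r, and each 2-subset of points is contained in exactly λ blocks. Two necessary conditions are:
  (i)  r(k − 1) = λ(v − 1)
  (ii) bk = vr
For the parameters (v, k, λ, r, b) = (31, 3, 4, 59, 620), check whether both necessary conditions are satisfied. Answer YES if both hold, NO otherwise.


Condition (i): r(k − 1) = 59·2 = 118; λ(v − 1) = 4·30 = 120. Match? NO.
Condition (ii): bk = 620·3 = 1860; vr = 31·59 = 1829. Match? NO.
Both conditions hold? NO.

NO


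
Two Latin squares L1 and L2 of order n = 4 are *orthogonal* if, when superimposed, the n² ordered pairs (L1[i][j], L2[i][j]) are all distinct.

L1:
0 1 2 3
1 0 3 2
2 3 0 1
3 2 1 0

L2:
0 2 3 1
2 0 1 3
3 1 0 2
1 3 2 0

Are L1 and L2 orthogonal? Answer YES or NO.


Form the n² = 16 superimposed pairs (L1[i][j], L2[i][j]), row by row (rows and columns indexed from 0):
row 0: (0,0) (1,2) (2,3) (3,1)
row 1: (1,2) (0,0) (3,1) (2,3)
row 2: (2,3) (3,1) (0,0) (1,2)
row 3: (3,1) (2,3) (1,2) (0,0)
Orthogonality requires all 16 pairs distinct.
But the pair (1,2) repeats: cell (0,1) has L1 = 1, L2 = 2, and cell (1,0) has L1 = 1, L2 = 2.
A repeated pair means some other pair never occurs (only 4 distinct pairs out of 16), so the squares are not orthogonal.
Conclusion: NO.

NO


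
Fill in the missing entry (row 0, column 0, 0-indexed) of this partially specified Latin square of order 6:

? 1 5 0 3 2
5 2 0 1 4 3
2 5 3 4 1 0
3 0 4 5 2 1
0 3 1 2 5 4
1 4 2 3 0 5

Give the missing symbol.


Row 0 contains symbols [0, 1, 2, 3, 5] — missing [4].
Column 0 contains symbols [0, 1, 2, 3, 5] — missing [4].
The missing symbol must appear in both missing sets; intersection = [4].
Therefore the hidden value is 4.

Missing value = 4.


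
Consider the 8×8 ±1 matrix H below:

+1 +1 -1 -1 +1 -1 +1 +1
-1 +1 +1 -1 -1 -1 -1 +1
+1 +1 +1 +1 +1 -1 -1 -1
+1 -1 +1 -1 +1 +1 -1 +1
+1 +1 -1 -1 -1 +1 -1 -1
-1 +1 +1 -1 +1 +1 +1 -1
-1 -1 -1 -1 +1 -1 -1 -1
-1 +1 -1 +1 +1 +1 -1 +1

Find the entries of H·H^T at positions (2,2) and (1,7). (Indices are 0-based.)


Row 1 of H: [-1, 1, 1, -1, -1, -1, -1, 1].
Row 2 of H: [1, 1, 1, 1, 1, -1, -1, -1].
Row 7 of H: [-1, 1, -1, 1, 1, 1, -1, 1].
(H·H^T)[2][2] = Σ_j H[2][j]·H[2][j] = (1)² + (1)² + (1)² + (1)² + (1)² + (-1)² + (-1)² + (-1)² = 1 + 1 + 1 + 1 + 1 + 1 + 1 + 1 = 8.
(H·H^T)[1][7] = Σ_j H[1][j]·H[7][j] = (-1)·(-1) + (1)·(1) + (1)·(-1) + (-1)·(1) + (-1)·(1) + (-1)·(1) + (-1)·(-1) + (1)·(1) = 1 + 1 + -1 + -1 + -1 + -1 + 1 + 1 = 0.
So rows 1 and 7 are orthogonal; the diagonal entry equals n = 8.

(2,2) entry = 8; (1,7) entry = 0.


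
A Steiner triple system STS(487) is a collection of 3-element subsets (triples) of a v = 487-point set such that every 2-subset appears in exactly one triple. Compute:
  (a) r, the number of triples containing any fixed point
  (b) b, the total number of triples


An STS(v) is a 2-(v, 3, 1) BIBD: block size k = 3, λ = 1.
Replication: r(k − 1) = λ(v − 1) ⇒ r·2 = 487 − 1 = 486 ⇒ r = 243.
Block count: bk = vr ⇒ b·3 = 487·243 = 118341 ⇒ b = 39447.

r = 243, b = 39447.


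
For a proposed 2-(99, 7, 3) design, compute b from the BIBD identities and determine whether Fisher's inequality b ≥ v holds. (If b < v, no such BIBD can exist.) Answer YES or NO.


b = λv(v − 1)/(k(k − 1)) = 3·99·98/(7·6) = 29106/42 = 693.
Compare with v = 99: b ≥ v, so Fisher's inequality holds.

YES


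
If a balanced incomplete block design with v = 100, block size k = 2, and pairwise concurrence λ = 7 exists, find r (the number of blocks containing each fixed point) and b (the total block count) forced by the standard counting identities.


Any 2-(v, k, λ) BIBD satisfies two necessary conditions:
  (i)  Each point sits in r blocks, and counting incidences through any fixed point gives r(k − 1) = λ(v − 1), so r = λ(v − 1)/(k − 1).
  (ii) Total incidences bk = vr, so b = vr/k.
Step 1: r = λ(v − 1)/(k − 1) = 7·(100 − 1)/(2 − 1) = 7·99/1 = 693/1 = 693.
Step 2: b = vr/k = 100·693/2 = 69300/2 = 34650.
Check integrality: r = 693 ∈ Z ✓, b = 34650 ∈ Z ✓.
(These identities are necessary conditions: they determine r and b for any design with these parameters, but do not by themselves prove that one exists.)

r = 693, b = 34650.


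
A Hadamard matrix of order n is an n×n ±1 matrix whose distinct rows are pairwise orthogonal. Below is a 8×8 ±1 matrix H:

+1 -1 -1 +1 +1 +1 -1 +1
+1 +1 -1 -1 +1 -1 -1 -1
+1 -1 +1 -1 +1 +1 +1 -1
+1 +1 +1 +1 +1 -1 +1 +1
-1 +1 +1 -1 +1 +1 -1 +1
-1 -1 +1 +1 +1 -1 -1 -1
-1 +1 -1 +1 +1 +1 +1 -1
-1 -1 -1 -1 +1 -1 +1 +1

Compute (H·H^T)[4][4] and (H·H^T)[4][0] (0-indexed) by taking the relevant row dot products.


Row 0 of H: [1, -1, -1, 1, 1, 1, -1, 1].
Row 4 of H: [-1, 1, 1, -1, 1, 1, -1, 1].
(H·H^T)[4][4] = Σ_j H[4][j]·H[4][j] = (-1)² + (1)² + (1)² + (-1)² + (1)² + (1)² + (-1)² + (1)² = 1 + 1 + 1 + 1 + 1 + 1 + 1 + 1 = 8.
(H·H^T)[4][0] = Σ_j H[4][j]·H[0][j] = (-1)·(1) + (1)·(-1) + (1)·(-1) + (-1)·(1) + (1)·(1) + (1)·(1) + (-1)·(-1) + (1)·(1) = -1 + -1 + -1 + -1 + 1 + 1 + 1 + 1 = 0.
So rows 4 and 0 are orthogonal; the diagonal entry equals n = 8.

(4,4) entry = 8; (4,0) entry = 0.


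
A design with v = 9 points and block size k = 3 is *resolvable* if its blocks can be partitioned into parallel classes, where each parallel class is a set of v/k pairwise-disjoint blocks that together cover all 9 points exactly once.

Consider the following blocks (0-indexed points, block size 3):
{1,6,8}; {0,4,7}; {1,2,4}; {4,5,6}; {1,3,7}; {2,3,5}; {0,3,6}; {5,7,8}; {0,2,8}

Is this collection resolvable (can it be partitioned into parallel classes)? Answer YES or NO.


v = 9, block size k = 3, number of blocks = 9.
For resolvability, blocks must partition into parallel classes of size v/k = 3.
Total blocks must therefore be a multiple of 3: 9 = 3·3 + 0 ⇒ divisible ✓.
Greedy packing gives 3 candidate class(es). Each should be a full parallel class (size 3, covers all 9 points).
  Class 1 (3 blocks): {1,6,8}; {0,4,7}; {2,3,5}. Points covered: [0, 1, 2, 3, 4, 5, 6, 7, 8].
  Class 2 (3 blocks): {1,2,4}; {0,3,6}; {5,7,8}. Points covered: [0, 1, 2, 3, 4, 5, 6, 7, 8].
  Class 3 (3 blocks): {4,5,6}; {1,3,7}; {0,2,8}. Points covered: [0, 1, 2, 3, 4, 5, 6, 7, 8].
All classes full (size 3)? YES. All classes cover every point? YES.
Resolvable? YES.

YES


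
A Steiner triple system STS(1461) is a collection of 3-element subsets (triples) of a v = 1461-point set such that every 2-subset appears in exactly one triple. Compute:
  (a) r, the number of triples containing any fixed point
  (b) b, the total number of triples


An STS(v) is a 2-(v, 3, 1) BIBD: block size k = 3, λ = 1.
Replication: r(k − 1) = λ(v − 1) ⇒ r·2 = 1461 − 1 = 1460 ⇒ r = 730.
Block count: b = v(v − 1)/6 = 1461·1460/6 = 2133060/6 = 355510.

r = 730, b = 355510.


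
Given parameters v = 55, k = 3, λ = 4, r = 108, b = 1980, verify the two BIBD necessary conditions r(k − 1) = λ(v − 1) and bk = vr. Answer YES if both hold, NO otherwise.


Condition (i): r(k − 1) = 108·2 = 216; λ(v − 1) = 4·54 = 216. Match? YES.
Condition (ii): bk = 1980·3 = 5940; vr = 55·108 = 5940. Match? YES.
Both conditions hold? YES.

YES


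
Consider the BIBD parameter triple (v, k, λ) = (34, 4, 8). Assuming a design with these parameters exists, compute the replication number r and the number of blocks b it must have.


Any 2-(v, k, λ) BIBD satisfies two necessary conditions:
  (i)  Each point sits in r blocks, and counting incidences through any fixed point gives r(k − 1) = λ(v − 1), so r = λ(v − 1)/(k − 1).
  (ii) Total incidences bk = vr, so b = vr/k.
Step 1: r = λ(v − 1)/(k − 1) = 8·(34 − 1)/(4 − 1) = 8·33/3 = 264/3 = 88.
Step 2: b = vr/k = 34·88/4 = 2992/4 = 748.
Check integrality: r = 88 ∈ Z ✓, b = 748 ∈ Z ✓.
(These identities are necessary conditions: they determine r and b for any design with these parameters, but do not by themselves prove that one exists.)

r = 88, b = 748.


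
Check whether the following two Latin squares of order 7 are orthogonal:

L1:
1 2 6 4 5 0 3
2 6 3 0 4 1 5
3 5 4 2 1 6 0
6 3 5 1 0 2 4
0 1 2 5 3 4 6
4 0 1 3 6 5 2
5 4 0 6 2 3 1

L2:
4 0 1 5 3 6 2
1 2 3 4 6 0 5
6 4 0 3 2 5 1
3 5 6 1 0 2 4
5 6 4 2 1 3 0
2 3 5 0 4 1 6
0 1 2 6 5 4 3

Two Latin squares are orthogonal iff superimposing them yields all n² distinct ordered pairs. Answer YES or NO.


Form the n² = 49 superimposed pairs (L1[i][j], L2[i][j]), row by row (rows and columns indexed from 0):
row 0: (1,4) (2,0) (6,1) (4,5) (5,3) (0,6) (3,2)
row 1: (2,1) (6,2) (3,3) (0,4) (4,6) (1,0) (5,5)
row 2: (3,6) (5,4) (4,0) (2,3) (1,2) (6,5) (0,1)
row 3: (6,3) (3,5) (5,6) (1,1) (0,0) (2,2) (4,4)
row 4: (0,5) (1,6) (2,4) (5,2) (3,1) (4,3) (6,0)
row 5: (4,2) (0,3) (1,5) (3,0) (6,4) (5,1) (2,6)
row 6: (5,0) (4,1) (0,2) (6,6) (2,5) (3,4) (1,3)
Orthogonality requires all 49 pairs distinct.
Check by first coordinate: for each symbol s of L1, list the L2 entries in the n cells where L1 = s; they must all differ.
  L1 = 0: L2 entries (in reading order) 6, 4, 1, 0, 5, 3, 2 — all 7 distinct ✓
  L1 = 1: L2 entries (in reading order) 4, 0, 2, 1, 6, 5, 3 — all 7 distinct ✓
  L1 = 2: L2 entries (in reading order) 0, 1, 3, 2, 4, 6, 5 — all 7 distinct ✓
  L1 = 3: L2 entries (in reading order) 2, 3, 6, 5, 1, 0, 4 — all 7 distinct ✓
  L1 = 4: L2 entries (in reading order) 5, 6, 0, 4, 3, 2, 1 — all 7 distinct ✓
  L1 = 5: L2 entries (in reading order) 3, 5, 4, 6, 2, 1, 0 — all 7 distinct ✓
  L1 = 6: L2 entries (in reading order) 1, 2, 5, 3, 0, 4, 6 — all 7 distinct ✓
Every symbol of L1 meets every symbol of L2 exactly once, so all 49 pairs are distinct (49 of 49).
Conclusion: YES.

YES


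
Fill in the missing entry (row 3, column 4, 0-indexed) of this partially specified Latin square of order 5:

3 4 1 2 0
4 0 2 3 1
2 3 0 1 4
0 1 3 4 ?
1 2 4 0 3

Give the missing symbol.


Row 3 contains symbols [0, 1, 3, 4] — missing [2].
Column 4 contains symbols [0, 1, 3, 4] — missing [2].
The missing symbol must appear in both missing sets; intersection = [2].
Therefore the hidden value is 2.

Missing value = 2.


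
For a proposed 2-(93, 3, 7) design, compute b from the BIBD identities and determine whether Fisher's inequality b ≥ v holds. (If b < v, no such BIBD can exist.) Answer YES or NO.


b = λv(v − 1)/(k(k − 1)) = 7·93·92/(3·2) = 59892/6 = 9982.
Compare with v = 93: b ≥ v, so Fisher's inequality holds.

YES


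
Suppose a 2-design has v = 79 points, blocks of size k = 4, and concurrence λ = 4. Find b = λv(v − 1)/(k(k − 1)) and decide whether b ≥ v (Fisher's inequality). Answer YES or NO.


r = λ(v − 1)/(k − 1) = 4·78/3 = 104.
b = vr/k = 79·104/4 = 2054.
Fisher's inequality: b ≥ v ⇔ 2054 ≥ 79? YES.

YES


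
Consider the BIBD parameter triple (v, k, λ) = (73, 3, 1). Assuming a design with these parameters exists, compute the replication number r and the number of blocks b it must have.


Any 2-(v, k, λ) BIBD satisfies two necessary conditions:
  (i)  Each point sits in r blocks, and counting incidences through any fixed point gives r(k − 1) = λ(v − 1), so r = λ(v − 1)/(k − 1).
  (ii) Total incidences bk = vr, so b = vr/k.
Step 1: r = λ(v − 1)/(k − 1) = 1·(73 − 1)/(3 − 1) = 1·72/2 = 72/2 = 36.
Step 2: b = vr/k = 73·36/3 = 2628/3 = 876.
Check integrality: r = 36 ∈ Z ✓, b = 876 ∈ Z ✓.
(These identities are necessary conditions: they determine r and b for any design with these parameters, but do not by themselves prove that one exists.)

r = 36, b = 876.


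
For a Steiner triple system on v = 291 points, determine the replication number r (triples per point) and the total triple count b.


An STS(v) is a 2-(v, 3, 1) BIBD: block size k = 3, λ = 1.
Replication: r(k − 1) = λ(v − 1) ⇒ r·2 = 291 − 1 = 290 ⇒ r = 145.
Block count: b = v(v − 1)/6 = 291·290/6 = 84390/6 = 14065.
(Check via bk = vr: 14065·3 = 42195 = 291·145 = 42195 ✓.)

r = 145, b = 14065.


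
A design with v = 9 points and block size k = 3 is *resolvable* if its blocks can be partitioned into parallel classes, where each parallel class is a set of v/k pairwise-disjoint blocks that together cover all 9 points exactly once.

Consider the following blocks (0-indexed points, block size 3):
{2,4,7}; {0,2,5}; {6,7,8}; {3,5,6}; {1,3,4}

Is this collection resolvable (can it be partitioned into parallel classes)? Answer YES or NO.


v = 9, block size k = 3, number of blocks = 5.
For resolvability, blocks must partition into parallel classes of size v/k = 3.
Total blocks must therefore be a multiple of 3: 5 = 3·1 + 2 ⇒ not divisible ✗.
Resolvable? NO.

NO


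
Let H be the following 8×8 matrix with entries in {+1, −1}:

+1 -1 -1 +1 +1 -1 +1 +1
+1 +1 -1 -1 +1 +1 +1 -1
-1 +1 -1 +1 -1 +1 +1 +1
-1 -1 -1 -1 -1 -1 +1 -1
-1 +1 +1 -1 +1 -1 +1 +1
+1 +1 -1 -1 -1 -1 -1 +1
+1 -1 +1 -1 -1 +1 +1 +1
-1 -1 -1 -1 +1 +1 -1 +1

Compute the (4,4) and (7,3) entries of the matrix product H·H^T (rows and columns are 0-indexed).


Row 3 of H: [-1, -1, -1, -1, -1, -1, 1, -1].
Row 4 of H: [-1, 1, 1, -1, 1, -1, 1, 1].
Row 7 of H: [-1, -1, -1, -1, 1, 1, -1, 1].
(H·H^T)[4][4] = Σ_j H[4][j]·H[4][j] = (-1)² + (1)² + (1)² + (-1)² + (1)² + (-1)² + (1)² + (1)² = 1 + 1 + 1 + 1 + 1 + 1 + 1 + 1 = 8.
(H·H^T)[7][3] = Σ_j H[7][j]·H[3][j] = (-1)·(-1) + (-1)·(-1) + (-1)·(-1) + (-1)·(-1) + (1)·(-1) + (1)·(-1) + (-1)·(1) + (1)·(-1) = 1 + 1 + 1 + 1 + -1 + -1 + -1 + -1 = 0.
So rows 7 and 3 are orthogonal; the diagonal entry equals n = 8.

(4,4) entry = 8; (7,3) entry = 0.


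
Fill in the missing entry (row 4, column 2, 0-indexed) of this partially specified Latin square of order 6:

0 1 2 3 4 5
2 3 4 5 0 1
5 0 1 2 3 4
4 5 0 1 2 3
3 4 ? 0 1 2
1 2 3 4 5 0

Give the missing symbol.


Row 4 contains symbols [0, 1, 2, 3, 4] — missing [5].
Column 2 contains symbols [0, 1, 2, 3, 4] — missing [5].
The missing symbol must appear in both missing sets; intersection = [5].
Therefore the hidden value is 5.

Missing value = 5.


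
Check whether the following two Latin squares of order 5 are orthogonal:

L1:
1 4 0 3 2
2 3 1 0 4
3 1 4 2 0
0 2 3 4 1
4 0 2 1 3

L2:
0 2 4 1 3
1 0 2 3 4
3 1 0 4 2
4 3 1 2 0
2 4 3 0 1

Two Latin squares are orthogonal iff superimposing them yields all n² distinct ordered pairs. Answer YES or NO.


Form the n² = 25 superimposed pairs (L1[i][j], L2[i][j]), row by row (rows and columns indexed from 0):
row 0: (1,0) (4,2) (0,4) (3,1) (2,3)
row 1: (2,1) (3,0) (1,2) (0,3) (4,4)
row 2: (3,3) (1,1) (4,0) (2,4) (0,2)
row 3: (0,4) (2,3) (3,1) (4,2) (1,0)
row 4: (4,2) (0,4) (2,3) (1,0) (3,1)
Orthogonality requires all 25 pairs distinct.
But the pair (0,4) repeats: cell (0,2) has L1 = 0, L2 = 4, and cell (3,0) has L1 = 0, L2 = 4.
A repeated pair means some other pair never occurs (only 15 distinct pairs out of 25), so the squares are not orthogonal.
Conclusion: NO.

NO


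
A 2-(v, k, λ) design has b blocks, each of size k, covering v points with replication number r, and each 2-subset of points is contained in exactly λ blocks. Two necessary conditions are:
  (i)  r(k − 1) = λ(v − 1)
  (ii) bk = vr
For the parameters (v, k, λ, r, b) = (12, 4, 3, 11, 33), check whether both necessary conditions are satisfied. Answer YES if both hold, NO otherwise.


Condition (i): r(k − 1) = 11·3 = 33; λ(v − 1) = 3·11 = 33. Match? YES.
Condition (ii): bk = 33·4 = 132; vr = 12·11 = 132. Match? YES.
Both conditions hold? YES.

YES


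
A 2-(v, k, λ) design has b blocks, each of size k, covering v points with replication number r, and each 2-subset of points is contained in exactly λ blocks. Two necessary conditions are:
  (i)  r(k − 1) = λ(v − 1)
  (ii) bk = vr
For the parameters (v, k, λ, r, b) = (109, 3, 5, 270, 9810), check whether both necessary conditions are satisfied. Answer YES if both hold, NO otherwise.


Condition (i): r(k − 1) = 270·2 = 540; λ(v − 1) = 5·108 = 540. Match? YES.
Condition (ii): bk = 9810·3 = 29430; vr = 109·270 = 29430. Match? YES.
Both conditions hold? YES.

YES


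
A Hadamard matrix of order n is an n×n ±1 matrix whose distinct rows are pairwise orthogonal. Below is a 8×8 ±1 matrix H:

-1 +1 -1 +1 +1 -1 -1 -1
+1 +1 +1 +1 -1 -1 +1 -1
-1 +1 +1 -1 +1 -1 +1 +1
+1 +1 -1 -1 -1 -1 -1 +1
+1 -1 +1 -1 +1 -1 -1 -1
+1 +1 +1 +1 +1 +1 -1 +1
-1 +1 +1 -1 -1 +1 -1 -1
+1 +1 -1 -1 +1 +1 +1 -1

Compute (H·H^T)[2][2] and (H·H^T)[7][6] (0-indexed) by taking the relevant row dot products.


Row 2 of H: [-1, 1, 1, -1, 1, -1, 1, 1].
Row 6 of H: [-1, 1, 1, -1, -1, 1, -1, -1].
Row 7 of H: [1, 1, -1, -1, 1, 1, 1, -1].
(H·H^T)[2][2] = Σ_j H[2][j]·H[2][j] = (-1)² + (1)² + (1)² + (-1)² + (1)² + (-1)² + (1)² + (1)² = 1 + 1 + 1 + 1 + 1 + 1 + 1 + 1 = 8.
(H·H^T)[7][6] = Σ_j H[7][j]·H[6][j] = (1)·(-1) + (1)·(1) + (-1)·(1) + (-1)·(-1) + (1)·(-1) + (1)·(1) + (1)·(-1) + (-1)·(-1) = -1 + 1 + -1 + 1 + -1 + 1 + -1 + 1 = 0.
So rows 7 and 6 are orthogonal; the diagonal entry equals n = 8.

(2,2) entry = 8; (7,6) entry = 0.


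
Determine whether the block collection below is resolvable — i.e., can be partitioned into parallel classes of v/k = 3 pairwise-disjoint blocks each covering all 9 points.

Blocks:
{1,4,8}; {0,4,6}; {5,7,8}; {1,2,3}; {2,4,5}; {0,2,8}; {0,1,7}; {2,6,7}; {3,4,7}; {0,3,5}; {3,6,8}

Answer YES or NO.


v = 9, block size k = 3, number of blocks = 11.
For resolvability, blocks must partition into parallel classes of size v/k = 3.
Total blocks must therefore be a multiple of 3: 11 = 3·3 + 2 ⇒ not divisible ✗.
Resolvable? NO.

NO


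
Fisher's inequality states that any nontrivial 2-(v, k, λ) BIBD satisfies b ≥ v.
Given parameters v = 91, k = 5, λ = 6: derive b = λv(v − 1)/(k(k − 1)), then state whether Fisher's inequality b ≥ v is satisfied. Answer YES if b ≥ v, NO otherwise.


b = λv(v − 1)/(k(k − 1)) = 6·91·90/(5·4) = 49140/20 = 2457.
Compare with v = 91: b ≥ v, so Fisher's inequality holds.

YES


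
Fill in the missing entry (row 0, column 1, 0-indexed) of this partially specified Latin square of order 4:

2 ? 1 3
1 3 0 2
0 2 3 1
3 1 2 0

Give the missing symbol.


Row 0 contains symbols [1, 2, 3] — missing [0].
Column 1 contains symbols [1, 2, 3] — missing [0].
The missing symbol must appear in both missing sets; intersection = [0].
Therefore the hidden value is 0.

Missing value = 0.


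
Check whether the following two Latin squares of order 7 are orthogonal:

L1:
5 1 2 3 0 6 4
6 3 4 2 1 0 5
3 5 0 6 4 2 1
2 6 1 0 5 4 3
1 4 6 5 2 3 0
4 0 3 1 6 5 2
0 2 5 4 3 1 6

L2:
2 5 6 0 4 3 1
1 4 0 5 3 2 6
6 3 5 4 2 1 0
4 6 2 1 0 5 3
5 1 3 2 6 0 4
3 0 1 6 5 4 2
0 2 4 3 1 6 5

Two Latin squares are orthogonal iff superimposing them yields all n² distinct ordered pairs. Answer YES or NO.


Form the n² = 49 superimposed pairs (L1[i][j], L2[i][j]), row by row (rows and columns indexed from 0):
row 0: (5,2) (1,5) (2,6) (3,0) (0,4) (6,3) (4,1)
row 1: (6,1) (3,4) (4,0) (2,5) (1,3) (0,2) (5,6)
row 2: (3,6) (5,3) (0,5) (6,4) (4,2) (2,1) (1,0)
row 3: (2,4) (6,6) (1,2) (0,1) (5,0) (4,5) (3,3)
row 4: (1,5) (4,1) (6,3) (5,2) (2,6) (3,0) (0,4)
row 5: (4,3) (0,0) (3,1) (1,6) (6,5) (5,4) (2,2)
row 6: (0,0) (2,2) (5,4) (4,3) (3,1) (1,6) (6,5)
Orthogonality requires all 49 pairs distinct.
But the pair (1,5) repeats: cell (0,1) has L1 = 1, L2 = 5, and cell (4,0) has L1 = 1, L2 = 5.
A repeated pair means some other pair never occurs (only 35 distinct pairs out of 49), so the squares are not orthogonal.
Conclusion: NO.

NO


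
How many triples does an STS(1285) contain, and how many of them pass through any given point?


An STS(v) is a 2-(v, 3, 1) BIBD: block size k = 3, λ = 1.
Replication: r(k − 1) = λ(v − 1) ⇒ r·2 = 1285 − 1 = 1284 ⇒ r = 642.
Block count: b = v(v − 1)/6 = 1285·1284/6 = 1649940/6 = 274990.

r = 642, b = 274990.


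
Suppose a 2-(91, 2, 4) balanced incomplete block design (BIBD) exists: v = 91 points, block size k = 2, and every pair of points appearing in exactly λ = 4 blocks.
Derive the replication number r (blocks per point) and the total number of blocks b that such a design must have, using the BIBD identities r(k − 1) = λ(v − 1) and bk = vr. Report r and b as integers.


Any 2-(v, k, λ) BIBD satisfies two necessary conditions:
  (i)  Each point sits in r blocks, and counting incidences through any fixed point gives r(k − 1) = λ(v − 1), so r = λ(v − 1)/(k − 1).
  (ii) Total incidences bk = vr, so b = vr/k.
Step 1: r = λ(v − 1)/(k − 1) = 4·(91 − 1)/(2 − 1) = 4·90/1 = 360/1 = 360.
Step 2: b = vr/k = 91·360/2 = 32760/2 = 16380.
Check integrality: r = 360 ∈ Z ✓, b = 16380 ∈ Z ✓.
(These identities are necessary conditions: they determine r and b for any design with these parameters, but do not by themselves prove that one exists.)

r = 360, b = 16380.


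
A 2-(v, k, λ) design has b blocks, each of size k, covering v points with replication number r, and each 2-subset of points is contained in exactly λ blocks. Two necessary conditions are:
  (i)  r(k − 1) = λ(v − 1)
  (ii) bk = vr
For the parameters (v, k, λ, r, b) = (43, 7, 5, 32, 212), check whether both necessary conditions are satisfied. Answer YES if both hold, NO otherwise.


Condition (i): r(k − 1) = 32·6 = 192; λ(v − 1) = 5·42 = 210. Match? NO.
Condition (ii): bk = 212·7 = 1484; vr = 43·32 = 1376. Match? NO.
Both conditions hold? NO.

NO


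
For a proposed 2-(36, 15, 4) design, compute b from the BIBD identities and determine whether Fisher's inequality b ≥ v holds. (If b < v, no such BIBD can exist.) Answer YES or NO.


b = λv(v − 1)/(k(k − 1)) = 4·36·35/(15·14) = 5040/210 = 24.
Compare with v = 36: b < v, so Fisher's inequality fails.

NO


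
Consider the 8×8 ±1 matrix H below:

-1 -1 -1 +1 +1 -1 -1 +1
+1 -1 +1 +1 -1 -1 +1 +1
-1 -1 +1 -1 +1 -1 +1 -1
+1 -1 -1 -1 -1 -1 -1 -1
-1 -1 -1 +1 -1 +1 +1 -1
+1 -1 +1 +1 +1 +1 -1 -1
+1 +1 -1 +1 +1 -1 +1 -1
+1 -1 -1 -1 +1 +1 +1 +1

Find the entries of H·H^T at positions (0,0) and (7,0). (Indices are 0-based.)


Row 0 of H: [-1, -1, -1, 1, 1, -1, -1, 1].
Row 7 of H: [1, -1, -1, -1, 1, 1, 1, 1].
(H·H^T)[0][0] = Σ_j H[0][j]·H[0][j] = (-1)² + (-1)² + (-1)² + (1)² + (1)² + (-1)² + (-1)² + (1)² = 1 + 1 + 1 + 1 + 1 + 1 + 1 + 1 = 8.
(H·H^T)[7][0] = Σ_j H[7][j]·H[0][j] = (1)·(-1) + (-1)·(-1) + (-1)·(-1) + (-1)·(1) + (1)·(1) + (1)·(-1) + (1)·(-1) + (1)·(1) = -1 + 1 + 1 + -1 + 1 + -1 + -1 + 1 = 0.
So rows 7 and 0 are orthogonal; the diagonal entry equals n = 8.

(0,0) entry = 8; (7,0) entry = 0.


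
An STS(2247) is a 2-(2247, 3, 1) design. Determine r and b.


An STS(v) is a 2-(v, 3, 1) BIBD: block size k = 3, λ = 1.
Replication: r(k − 1) = λ(v − 1) ⇒ r·2 = 2247 − 1 = 2246 ⇒ r = 1123.
Block count: bk = vr ⇒ b·3 = 2247·1123 = 2523381 ⇒ b = 841127.
(Check via b = v(v − 1)/6 = 2247·2246/6 = 5046762/6 = 841127.)

r = 1123, b = 841127.


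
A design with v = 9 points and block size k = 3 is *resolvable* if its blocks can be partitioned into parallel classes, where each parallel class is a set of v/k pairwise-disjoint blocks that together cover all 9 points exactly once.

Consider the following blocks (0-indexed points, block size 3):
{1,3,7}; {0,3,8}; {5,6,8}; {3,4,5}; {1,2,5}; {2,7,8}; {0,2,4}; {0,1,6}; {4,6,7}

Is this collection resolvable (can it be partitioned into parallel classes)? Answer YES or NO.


v = 9, block size k = 3, number of blocks = 9.
For resolvability, blocks must partition into parallel classes of size v/k = 3.
Total blocks must therefore be a multiple of 3: 9 = 3·3 + 0 ⇒ divisible ✓.
Greedy packing gives 3 candidate class(es). Each should be a full parallel class (size 3, covers all 9 points).
  Class 1 (3 blocks): {1,3,7}; {5,6,8}; {0,2,4}. Points covered: [0, 1, 2, 3, 4, 5, 6, 7, 8].
  Class 2 (3 blocks): {0,3,8}; {1,2,5}; {4,6,7}. Points covered: [0, 1, 2, 3, 4, 5, 6, 7, 8].
  Class 3 (3 blocks): {3,4,5}; {2,7,8}; {0,1,6}. Points covered: [0, 1, 2, 3, 4, 5, 6, 7, 8].
All classes full (size 3)? YES. All classes cover every point? YES.
Resolvable? YES.

YES


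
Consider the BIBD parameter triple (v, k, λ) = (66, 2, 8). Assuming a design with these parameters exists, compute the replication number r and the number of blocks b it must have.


Any 2-(v, k, λ) BIBD satisfies two necessary conditions:
  (i)  Each point sits in r blocks, and counting incidences through any fixed point gives r(k − 1) = λ(v − 1), so r = λ(v − 1)/(k − 1).
  (ii) Total incidences bk = vr, so b = vr/k.
Step 1: r = λ(v − 1)/(k − 1) = 8·(66 − 1)/(2 − 1) = 8·65/1 = 520/1 = 520.
Step 2: b = vr/k = 66·520/2 = 34320/2 = 17160.
Check integrality: r = 520 ∈ Z ✓, b = 17160 ∈ Z ✓.
(These identities are necessary conditions: they determine r and b for any design with these parameters, but do not by themselves prove that one exists.)

r = 520, b = 17160.


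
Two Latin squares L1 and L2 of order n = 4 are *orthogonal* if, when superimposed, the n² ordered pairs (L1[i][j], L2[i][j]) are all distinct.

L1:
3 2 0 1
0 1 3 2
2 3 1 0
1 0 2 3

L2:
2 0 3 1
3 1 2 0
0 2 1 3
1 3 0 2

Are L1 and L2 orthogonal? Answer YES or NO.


Form the n² = 16 superimposed pairs (L1[i][j], L2[i][j]), row by row (rows and columns indexed from 0):
row 0: (3,2) (2,0) (0,3) (1,1)
row 1: (0,3) (1,1) (3,2) (2,0)
row 2: (2,0) (3,2) (1,1) (0,3)
row 3: (1,1) (0,3) (2,0) (3,2)
Orthogonality requires all 16 pairs distinct.
But the pair (0,3) repeats: cell (0,2) has L1 = 0, L2 = 3, and cell (1,0) has L1 = 0, L2 = 3.
A repeated pair means some other pair never occurs (only 4 distinct pairs out of 16), so the squares are not orthogonal.
Conclusion: NO.

NO


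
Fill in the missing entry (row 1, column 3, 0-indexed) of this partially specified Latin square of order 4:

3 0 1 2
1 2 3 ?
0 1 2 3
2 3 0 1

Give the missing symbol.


Row 1 contains symbols [1, 2, 3] — missing [0].
Column 3 contains symbols [1, 2, 3] — missing [0].
The missing symbol must appear in both missing sets; intersection = [0].
Therefore the hidden value is 0.

Missing value = 0.


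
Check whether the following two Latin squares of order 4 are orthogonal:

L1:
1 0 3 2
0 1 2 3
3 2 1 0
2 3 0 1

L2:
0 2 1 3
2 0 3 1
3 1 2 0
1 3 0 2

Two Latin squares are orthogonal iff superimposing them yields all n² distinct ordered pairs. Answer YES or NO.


Form the n² = 16 superimposed pairs (L1[i][j], L2[i][j]), row by row (rows and columns indexed from 0):
row 0: (1,0) (0,2) (3,1) (2,3)
row 1: (0,2) (1,0) (2,3) (3,1)
row 2: (3,3) (2,1) (1,2) (0,0)
row 3: (2,1) (3,3) (0,0) (1,2)
Orthogonality requires all 16 pairs distinct.
But the pair (0,2) repeats: cell (0,1) has L1 = 0, L2 = 2, and cell (1,0) has L1 = 0, L2 = 2.
A repeated pair means some other pair never occurs (only 8 distinct pairs out of 16), so the squares are not orthogonal.
Conclusion: NO.

NO


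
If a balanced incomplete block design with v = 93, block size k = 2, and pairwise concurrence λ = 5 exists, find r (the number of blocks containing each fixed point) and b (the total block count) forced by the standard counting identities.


Any 2-(v, k, λ) BIBD satisfies two necessary conditions:
  (i)  Each point sits in r blocks, and counting incidences through any fixed point gives r(k − 1) = λ(v − 1), so r = λ(v − 1)/(k − 1).
  (ii) Total incidences bk = vr, so b = vr/k.
Step 1: r = λ(v − 1)/(k − 1) = 5·(93 − 1)/(2 − 1) = 5·92/1 = 460/1 = 460.
Step 2: b = vr/k = 93·460/2 = 42780/2 = 21390.
Check integrality: r = 460 ∈ Z ✓, b = 21390 ∈ Z ✓.
(These identities are necessary conditions: they determine r and b for any design with these parameters, but do not by themselves prove that one exists.)

r = 460, b = 21390.


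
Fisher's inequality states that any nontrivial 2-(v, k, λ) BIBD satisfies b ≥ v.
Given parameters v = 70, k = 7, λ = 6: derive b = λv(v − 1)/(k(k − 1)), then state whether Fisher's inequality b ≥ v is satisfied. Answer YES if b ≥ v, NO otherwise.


r = λ(v − 1)/(k − 1) = 6·69/6 = 69.
b = vr/k = 70·69/7 = 690.
Fisher's inequality: b ≥ v ⇔ 690 ≥ 70? YES.

YES


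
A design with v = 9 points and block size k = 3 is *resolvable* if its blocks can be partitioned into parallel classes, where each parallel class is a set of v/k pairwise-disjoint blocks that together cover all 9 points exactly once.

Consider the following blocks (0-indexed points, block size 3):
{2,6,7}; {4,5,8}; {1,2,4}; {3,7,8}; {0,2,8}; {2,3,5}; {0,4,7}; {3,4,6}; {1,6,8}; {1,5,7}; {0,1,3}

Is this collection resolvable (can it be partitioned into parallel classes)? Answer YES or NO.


v = 9, block size k = 3, number of blocks = 11.
For resolvability, blocks must partition into parallel classes of size v/k = 3.
Total blocks must therefore be a multiple of 3: 11 = 3·3 + 2 ⇒ not divisible ✗.
Resolvable? NO.

NO


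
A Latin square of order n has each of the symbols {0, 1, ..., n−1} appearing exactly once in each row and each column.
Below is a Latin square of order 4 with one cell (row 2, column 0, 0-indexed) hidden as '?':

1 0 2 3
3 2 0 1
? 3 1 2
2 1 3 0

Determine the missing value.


Row 2 contains symbols [1, 2, 3] — missing [0].
Column 0 contains symbols [1, 2, 3] — missing [0].
The missing symbol must appear in both missing sets; intersection = [0].
Therefore the hidden value is 0.

Missing value = 0.


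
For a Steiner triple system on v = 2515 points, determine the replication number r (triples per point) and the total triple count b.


An STS(v) is a 2-(v, 3, 1) BIBD: block size k = 3, λ = 1.
Replication: r(k − 1) = λ(v − 1) ⇒ r·2 = 2515 − 1 = 2514 ⇒ r = 1257.
Block count: b = v(v − 1)/6 = 2515·2514/6 = 6322710/6 = 1053785.

r = 1257, b = 1053785.


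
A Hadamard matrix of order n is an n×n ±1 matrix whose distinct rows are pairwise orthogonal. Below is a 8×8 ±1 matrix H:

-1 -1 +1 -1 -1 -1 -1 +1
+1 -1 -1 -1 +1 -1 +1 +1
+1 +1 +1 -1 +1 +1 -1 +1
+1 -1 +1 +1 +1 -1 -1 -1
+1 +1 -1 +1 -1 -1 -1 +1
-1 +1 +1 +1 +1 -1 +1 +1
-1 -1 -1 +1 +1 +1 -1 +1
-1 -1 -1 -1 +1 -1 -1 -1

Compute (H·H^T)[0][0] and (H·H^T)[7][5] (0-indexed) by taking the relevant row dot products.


Row 0 of H: [-1, -1, 1, -1, -1, -1, -1, 1].
Row 5 of H: [-1, 1, 1, 1, 1, -1, 1, 1].
Row 7 of H: [-1, -1, -1, -1, 1, -1, -1, -1].
(H·H^T)[0][0] = Σ_j H[0][j]·H[0][j] = (-1)² + (-1)² + (1)² + (-1)² + (-1)² + (-1)² + (-1)² + (1)² = 1 + 1 + 1 + 1 + 1 + 1 + 1 + 1 = 8.
(H·H^T)[7][5] = Σ_j H[7][j]·H[5][j] = (-1)·(-1) + (-1)·(1) + (-1)·(1) + (-1)·(1) + (1)·(1) + (-1)·(-1) + (-1)·(1) + (-1)·(1) = 1 + -1 + -1 + -1 + 1 + 1 + -1 + -1 = -2.
Rows 7 and 5 are not orthogonal (dot product = -2 ≠ 0), so H is not a Hadamard matrix.

(0,0) entry = 8; (7,5) entry = -2.


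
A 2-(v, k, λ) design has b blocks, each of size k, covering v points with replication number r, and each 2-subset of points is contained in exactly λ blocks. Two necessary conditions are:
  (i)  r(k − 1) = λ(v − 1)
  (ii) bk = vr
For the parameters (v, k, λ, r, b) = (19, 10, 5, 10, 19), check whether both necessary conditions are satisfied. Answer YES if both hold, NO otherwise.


Condition (i): r(k − 1) = 10·9 = 90; λ(v − 1) = 5·18 = 90. Match? YES.
Condition (ii): bk = 19·10 = 190; vr = 19·10 = 190. Match? YES.
Both conditions hold? YES.

YES


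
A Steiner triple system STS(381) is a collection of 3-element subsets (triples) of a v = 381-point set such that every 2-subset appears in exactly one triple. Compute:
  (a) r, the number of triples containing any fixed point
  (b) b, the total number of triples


An STS(v) is a 2-(v, 3, 1) BIBD: block size k = 3, λ = 1.
Replication: r(k − 1) = λ(v − 1) ⇒ r·2 = 381 − 1 = 380 ⇒ r = 190.
Block count: b = v(v − 1)/6 = 381·380/6 = 144780/6 = 24130.
(Check via bk = vr: 24130·3 = 72390 = 381·190 = 72390 ✓.)

r = 190, b = 24130.


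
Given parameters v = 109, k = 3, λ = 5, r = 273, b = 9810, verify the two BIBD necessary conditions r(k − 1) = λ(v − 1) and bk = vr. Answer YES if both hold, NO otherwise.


Condition (i): r(k − 1) = 273·2 = 546; λ(v − 1) = 5·108 = 540. Match? NO.
Condition (ii): bk = 9810·3 = 29430; vr = 109·273 = 29757. Match? NO.
Both conditions hold? NO.

NO


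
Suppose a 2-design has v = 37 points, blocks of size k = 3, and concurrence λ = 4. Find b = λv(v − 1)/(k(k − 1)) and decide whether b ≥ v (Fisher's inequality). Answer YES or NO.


r = λ(v − 1)/(k − 1) = 4·36/2 = 72.
b = vr/k = 37·72/3 = 888.
Fisher's inequality: b ≥ v ⇔ 888 ≥ 37? YES.

YES


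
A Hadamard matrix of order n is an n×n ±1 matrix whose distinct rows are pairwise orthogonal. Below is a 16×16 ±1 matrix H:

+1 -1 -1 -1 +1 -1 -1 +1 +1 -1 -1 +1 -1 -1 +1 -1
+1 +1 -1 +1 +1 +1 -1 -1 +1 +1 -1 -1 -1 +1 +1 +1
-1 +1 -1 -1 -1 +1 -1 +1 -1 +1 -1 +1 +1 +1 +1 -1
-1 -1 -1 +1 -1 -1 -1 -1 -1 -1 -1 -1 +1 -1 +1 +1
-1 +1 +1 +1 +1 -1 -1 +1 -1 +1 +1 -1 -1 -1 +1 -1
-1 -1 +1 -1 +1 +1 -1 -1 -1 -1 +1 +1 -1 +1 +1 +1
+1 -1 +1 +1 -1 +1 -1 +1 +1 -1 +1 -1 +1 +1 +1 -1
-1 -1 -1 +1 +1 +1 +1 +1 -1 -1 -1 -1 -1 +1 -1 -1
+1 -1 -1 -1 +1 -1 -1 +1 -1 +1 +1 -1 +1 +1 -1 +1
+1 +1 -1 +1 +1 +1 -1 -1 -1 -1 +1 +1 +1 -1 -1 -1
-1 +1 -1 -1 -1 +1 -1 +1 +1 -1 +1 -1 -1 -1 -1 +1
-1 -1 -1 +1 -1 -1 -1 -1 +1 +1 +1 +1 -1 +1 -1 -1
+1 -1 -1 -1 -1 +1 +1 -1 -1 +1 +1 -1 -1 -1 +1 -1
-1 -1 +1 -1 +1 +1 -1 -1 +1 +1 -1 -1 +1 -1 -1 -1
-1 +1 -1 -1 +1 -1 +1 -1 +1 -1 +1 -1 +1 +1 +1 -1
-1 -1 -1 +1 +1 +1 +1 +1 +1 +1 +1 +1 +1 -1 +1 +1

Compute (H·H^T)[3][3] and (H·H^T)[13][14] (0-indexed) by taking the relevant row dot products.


Row 3 of H: [-1, -1, -1, 1, -1, -1, -1, -1, -1, -1, -1, -1, 1, -1, 1, 1].
Row 13 of H: [-1, -1, 1, -1, 1, 1, -1, -1, 1, 1, -1, -1, 1, -1, -1, -1].
Row 14 of H: [-1, 1, -1, -1, 1, -1, 1, -1, 1, -1, 1, -1, 1, 1, 1, -1].
(H·H^T)[3][3] = Σ_j H[3][j]·H[3][j] = (-1)² + (-1)² + (-1)² + (1)² + (-1)² + (-1)² + (-1)² + (-1)² + (-1)² + (-1)² + (-1)² + (-1)² + (1)² + (-1)² + (1)² + (1)² = 1 + 1 + 1 + 1 + 1 + 1 + 1 + 1 + 1 + 1 + 1 + 1 + 1 + 1 + 1 + 1 = 16.
(H·H^T)[13][14] = Σ_j H[13][j]·H[14][j] = (-1)·(-1) + (-1)·(1) + (1)·(-1) + (-1)·(-1) + (1)·(1) + (1)·(-1) + (-1)·(1) + (-1)·(-1) + (1)·(1) + (1)·(-1) + (-1)·(1) + (-1)·(-1) + (1)·(1) + (-1)·(1) + (-1)·(1) + (-1)·(-1) = 1 + -1 + -1 + 1 + 1 + -1 + -1 + 1 + 1 + -1 + -1 + 1 + 1 + -1 + -1 + 1 = 0.
So rows 13 and 14 are orthogonal; the diagonal entry equals n = 16.

(3,3) entry = 16; (13,14) entry = 0.


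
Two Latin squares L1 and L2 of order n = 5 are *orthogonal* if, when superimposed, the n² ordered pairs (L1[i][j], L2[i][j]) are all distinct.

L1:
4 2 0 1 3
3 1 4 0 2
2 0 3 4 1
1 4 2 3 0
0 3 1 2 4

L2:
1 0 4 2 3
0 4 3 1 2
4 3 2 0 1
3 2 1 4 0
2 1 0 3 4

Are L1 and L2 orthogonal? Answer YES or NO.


Form the n² = 25 superimposed pairs (L1[i][j], L2[i][j]), row by row (rows and columns indexed from 0):
row 0: (4,1) (2,0) (0,4) (1,2) (3,3)
row 1: (3,0) (1,4) (4,3) (0,1) (2,2)
row 2: (2,4) (0,3) (3,2) (4,0) (1,1)
row 3: (1,3) (4,2) (2,1) (3,4) (0,0)
row 4: (0,2) (3,1) (1,0) (2,3) (4,4)
Orthogonality requires all 25 pairs distinct.
Check by first coordinate: for each symbol s of L1, list the L2 entries in the n cells where L1 = s; they must all differ.
  L1 = 0: L2 entries (in reading order) 4, 1, 3, 0, 2 — all 5 distinct ✓
  L1 = 1: L2 entries (in reading order) 2, 4, 1, 3, 0 — all 5 distinct ✓
  L1 = 2: L2 entries (in reading order) 0, 2, 4, 1, 3 — all 5 distinct ✓
  L1 = 3: L2 entries (in reading order) 3, 0, 2, 4, 1 — all 5 distinct ✓
  L1 = 4: L2 entries (in reading order) 1, 3, 0, 2, 4 — all 5 distinct ✓
Every symbol of L1 meets every symbol of L2 exactly once, so all 25 pairs are distinct (25 of 25).
Conclusion: YES.

YES


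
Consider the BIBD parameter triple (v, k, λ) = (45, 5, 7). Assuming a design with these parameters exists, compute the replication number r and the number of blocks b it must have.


Any 2-(v, k, λ) BIBD satisfies two necessary conditions:
  (i)  Each point sits in r blocks, and counting incidences through any fixed point gives r(k − 1) = λ(v − 1), so r = λ(v − 1)/(k − 1).
  (ii) Total incidences bk = vr, so b = vr/k.
Step 1: r = λ(v − 1)/(k − 1) = 7·(45 − 1)/(5 − 1) = 7·44/4 = 308/4 = 77.
Step 2: b = vr/k = 45·77/5 = 3465/5 = 693.
Check integrality: r = 77 ∈ Z ✓, b = 693 ∈ Z ✓.
(These identities are necessary conditions: they determine r and b for any design with these parameters, but do not by themselves prove that one exists.)

r = 77, b = 693.
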